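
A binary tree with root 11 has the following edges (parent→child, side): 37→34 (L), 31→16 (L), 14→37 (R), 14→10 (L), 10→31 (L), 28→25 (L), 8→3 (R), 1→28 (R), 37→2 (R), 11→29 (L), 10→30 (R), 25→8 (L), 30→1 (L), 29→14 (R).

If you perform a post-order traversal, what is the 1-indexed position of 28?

Post-order visits the left subtree, then the right subtree, then the node.
At 11: go left to 29.
  At 29: no left child.
  At 29: go right to 14.
    At 14: go left to 10.
      At 10: go left to 31.
        At 31: go left to 16.
          16 is a leaf — visit 16.
        At 31: no right child.
        Visit 31.
      At 10: go right to 30.
        At 30: go left to 1.
          At 1: no left child.
          At 1: go right to 28.
            At 28: go left to 25.
              At 25: go left to 8.
                At 8: no left child.
                At 8: go right to 3.
                  3 is a leaf — visit 3.
                Visit 8.
              At 25: no right child.
              Visit 25.
            At 28: no right child.
            Visit 28.
          Visit 1.
        At 30: no right child.
        Visit 30.
      Visit 10.
    At 14: go right to 37.
      At 37: go left to 34.
        34 is a leaf — visit 34.
      At 37: go right to 2.
        2 is a leaf — visit 2.
      Visit 37.
    Visit 14.
  Visit 29.
At 11: no right child.
Visit 11.
Full post-order sequence: 16, 31, 3, 8, 25, 28, 1, 30, 10, 34, 2, 37, 14, 29, 11.

6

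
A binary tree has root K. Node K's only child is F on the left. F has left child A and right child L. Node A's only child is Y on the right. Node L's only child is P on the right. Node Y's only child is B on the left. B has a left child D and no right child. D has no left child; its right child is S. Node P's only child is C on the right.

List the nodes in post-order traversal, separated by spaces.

S D B Y A C P L F K

Post-order visits the left subtree, then the right subtree, then the node.
At K: go left to F.
  At F: go left to A.
    At A: no left child.
    At A: go right to Y.
      At Y: go left to B.
        At B: go left to D.
          At D: no left child.
          At D: go right to S.
            S is a leaf — visit S.
          Visit D.
        At B: no right child.
        Visit B.
      At Y: no right child.
      Visit Y.
    Visit A.
  At F: go right to L.
    At L: no left child.
    At L: go right to P.
      At P: no left child.
      At P: go right to C.
        C is a leaf — visit C.
      Visit P.
    Visit L.
  Visit F.
At K: no right child.
Visit K.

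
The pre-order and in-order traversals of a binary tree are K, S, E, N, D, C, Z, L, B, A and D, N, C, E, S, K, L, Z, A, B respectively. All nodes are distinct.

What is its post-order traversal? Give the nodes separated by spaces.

The first element of pre-order is the root; it splits in-order into left and right subtrees.
Root K: left subtree has 5 nodes {D, N, C, E, S}, right has 4 {L, Z, A, B}.
  Root S: left subtree has 4 nodes {D, N, C, E}, right has 0 { }.
    Root E: left subtree has 3 nodes {D, N, C}, right has 0 { }.
      Root N: left subtree has 1 node {D}, right has 1 {C}.
  Root Z: left subtree has 1 node {L}, right has 2 {A, B}.
    Root B: left subtree has 1 node {A}, right has 0 { }.

D C N E S L A B Z K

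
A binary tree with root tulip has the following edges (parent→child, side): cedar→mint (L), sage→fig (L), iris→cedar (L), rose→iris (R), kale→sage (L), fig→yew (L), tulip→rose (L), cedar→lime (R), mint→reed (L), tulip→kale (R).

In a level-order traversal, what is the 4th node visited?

Level-order visits nodes level by level from the root, left to right within each level.
Level 0: tulip
Level 1: rose, kale
Level 2: iris, sage
Level 3: cedar, fig
Level 4: mint, lime, yew
Level 5: reed
Full level-order sequence: tulip, rose, kale, iris, sage, cedar, fig, mint, lime, yew, reed.

iris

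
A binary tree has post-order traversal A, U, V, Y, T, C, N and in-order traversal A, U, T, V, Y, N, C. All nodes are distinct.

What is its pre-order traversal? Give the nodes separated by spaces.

The last element of post-order is the root; it splits in-order into left and right subtrees.
Root N: left subtree has 5 nodes {A, U, T, V, Y}, right has 1 {C}.
  Root T: left subtree has 2 nodes {A, U}, right has 2 {V, Y}.
    Root U: left subtree has 1 node {A}, right has 0 { }.
    Root Y: left subtree has 1 node {V}, right has 0 { }.

N T U A Y V C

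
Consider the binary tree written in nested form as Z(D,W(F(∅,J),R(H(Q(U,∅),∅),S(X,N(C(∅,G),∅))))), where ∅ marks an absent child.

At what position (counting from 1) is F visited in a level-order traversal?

4

Level-order visits nodes level by level from the root, left to right within each level.
Level 0: Z
Level 1: D, W
Level 2: F, R
Level 3: J, H, S
Level 4: Q, X, N
Level 5: U, C
Level 6: G
Full level-order sequence: Z, D, W, F, R, J, H, S, Q, X, N, U, C, G.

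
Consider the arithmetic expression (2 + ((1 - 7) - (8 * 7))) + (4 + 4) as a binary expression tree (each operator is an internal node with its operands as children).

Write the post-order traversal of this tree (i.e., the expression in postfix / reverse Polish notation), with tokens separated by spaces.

Post-order on an expression tree gives postfix notation: for each operator, emit left operand, right operand, then the operator.

2 1 7 - 8 7 * - + 4 4 + +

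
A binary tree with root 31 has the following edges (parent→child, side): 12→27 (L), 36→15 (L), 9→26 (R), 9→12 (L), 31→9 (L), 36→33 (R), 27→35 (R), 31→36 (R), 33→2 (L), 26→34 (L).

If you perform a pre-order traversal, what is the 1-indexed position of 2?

Pre-order visits the node, then its left subtree, then its right subtree.
Visit 31.
At 31: go left to 9.
  Visit 9.
  At 9: go left to 12.
    Visit 12.
    At 12: go left to 27.
      Visit 27.
      At 27: no left child.
      At 27: go right to 35.
        35 is a leaf — visit 35.
    At 12: no right child.
  At 9: go right to 26.
    Visit 26.
    At 26: go left to 34.
      34 is a leaf — visit 34.
    At 26: no right child.
At 31: go right to 36.
  Visit 36.
  At 36: go left to 15.
    15 is a leaf — visit 15.
  At 36: go right to 33.
    Visit 33.
    At 33: go left to 2.
      2 is a leaf — visit 2.
    At 33: no right child.
Full pre-order sequence: 31, 9, 12, 27, 35, 26, 34, 36, 15, 33, 2.

11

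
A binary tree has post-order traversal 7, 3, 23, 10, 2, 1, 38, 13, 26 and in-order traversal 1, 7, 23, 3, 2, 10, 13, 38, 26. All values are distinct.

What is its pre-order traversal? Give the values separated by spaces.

26 13 1 2 23 7 3 10 38

The last element of post-order is the root; it splits in-order into left and right subtrees.
Root 26: left subtree has 8 nodes {1, 7, 23, 3, 2, 10, 13, 38}, right has 0 { }.
  Root 13: left subtree has 6 nodes {1, 7, 23, 3, 2, 10}, right has 1 {38}.
    Root 1: left subtree has 0 nodes { }, right has 5 {7, 23, 3, 2, 10}.
      Root 2: left subtree has 3 nodes {7, 23, 3}, right has 1 {10}.
        Root 23: left subtree has 1 node {7}, right has 1 {3}.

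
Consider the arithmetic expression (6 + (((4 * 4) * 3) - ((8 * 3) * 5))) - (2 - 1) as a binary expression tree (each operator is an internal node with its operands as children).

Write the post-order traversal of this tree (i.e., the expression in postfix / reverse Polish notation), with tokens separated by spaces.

Post-order on an expression tree gives postfix notation: for each operator, emit left operand, right operand, then the operator.

6 4 4 * 3 * 8 3 * 5 * - + 2 1 - -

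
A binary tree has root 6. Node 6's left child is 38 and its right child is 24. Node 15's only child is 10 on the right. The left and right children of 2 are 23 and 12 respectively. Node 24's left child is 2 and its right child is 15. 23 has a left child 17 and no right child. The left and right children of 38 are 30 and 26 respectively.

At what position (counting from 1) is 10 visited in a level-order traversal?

Level-order visits nodes level by level from the root, left to right within each level.
Level 0: 6
Level 1: 38, 24
Level 2: 30, 26, 2, 15
Level 3: 23, 12, 10
Level 4: 17
Full level-order sequence: 6, 38, 24, 30, 26, 2, 15, 23, 12, 10, 17.

10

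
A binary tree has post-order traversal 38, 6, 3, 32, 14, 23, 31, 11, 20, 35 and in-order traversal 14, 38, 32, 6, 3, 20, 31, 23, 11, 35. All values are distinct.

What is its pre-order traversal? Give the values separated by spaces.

The last element of post-order is the root; it splits in-order into left and right subtrees.
Root 35: left subtree has 9 nodes {14, 38, 32, 6, 3, 20, 31, 23, 11}, right has 0 { }.
  Root 20: left subtree has 5 nodes {14, 38, 32, 6, 3}, right has 3 {31, 23, 11}.
    Root 14: left subtree has 0 nodes { }, right has 4 {38, 32, 6, 3}.
      Root 32: left subtree has 1 node {38}, right has 2 {6, 3}.
        Root 3: left subtree has 1 node {6}, right has 0 { }.
    Root 11: left subtree has 2 nodes {31, 23}, right has 0 { }.
      Root 31: left subtree has 0 nodes { }, right has 1 {23}.

35 20 14 32 38 3 6 11 31 23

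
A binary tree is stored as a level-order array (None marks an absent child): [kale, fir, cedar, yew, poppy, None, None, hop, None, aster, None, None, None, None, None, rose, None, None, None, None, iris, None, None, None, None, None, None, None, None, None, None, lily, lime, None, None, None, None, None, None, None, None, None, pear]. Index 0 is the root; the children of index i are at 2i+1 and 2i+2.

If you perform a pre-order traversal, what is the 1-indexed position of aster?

9

Pre-order visits the node, then its left subtree, then its right subtree.
Visit kale.
At kale: go left to fir.
  Visit fir.
  At fir: go left to yew.
    Visit yew.
    At yew: go left to hop.
      Visit hop.
      At hop: go left to rose.
        Visit rose.
        At rose: go left to lily.
          lily is a leaf — visit lily.
        At rose: go right to lime.
          lime is a leaf — visit lime.
      At hop: no right child.
    At yew: no right child.
  At fir: go right to poppy.
    Visit poppy.
    At poppy: go left to aster.
      Visit aster.
      At aster: no left child.
      At aster: go right to iris.
        Visit iris.
        At iris: no left child.
        At iris: go right to pear.
          pear is a leaf — visit pear.
    At poppy: no right child.
At kale: go right to cedar.
  cedar is a leaf — visit cedar.
Full pre-order sequence: kale, fir, yew, hop, rose, lily, lime, poppy, aster, iris, pear, cedar.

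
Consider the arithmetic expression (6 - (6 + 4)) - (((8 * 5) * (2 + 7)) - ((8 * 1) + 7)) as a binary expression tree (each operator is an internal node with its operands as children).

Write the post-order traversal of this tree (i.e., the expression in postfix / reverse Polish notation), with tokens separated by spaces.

Post-order on an expression tree gives postfix notation: for each operator, emit left operand, right operand, then the operator.

6 6 4 + - 8 5 * 2 7 + * 8 1 * 7 + - -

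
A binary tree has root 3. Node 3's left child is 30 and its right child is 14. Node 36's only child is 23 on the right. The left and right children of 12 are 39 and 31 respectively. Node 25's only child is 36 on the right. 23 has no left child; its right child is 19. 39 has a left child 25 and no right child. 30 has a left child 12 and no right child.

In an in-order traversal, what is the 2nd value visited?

In-order visits the left subtree, then the node, then the right subtree.
At 3: go left to 30.
  At 30: go left to 12.
    At 12: go left to 39.
      At 39: go left to 25.
        At 25: no left child.
        Visit 25.
        At 25: go right to 36.
          At 36: no left child.
          Visit 36.
          At 36: go right to 23.
            At 23: no left child.
            Visit 23.
            At 23: go right to 19.
              19 is a leaf — visit 19.
      Visit 39.
      At 39: no right child.
    Visit 12.
    At 12: go right to 31.
      31 is a leaf — visit 31.
  Visit 30.
  At 30: no right child.
Visit 3.
At 3: go right to 14.
  14 is a leaf — visit 14.
Full in-order sequence: 25, 36, 23, 19, 39, 12, 31, 30, 3, 14.

36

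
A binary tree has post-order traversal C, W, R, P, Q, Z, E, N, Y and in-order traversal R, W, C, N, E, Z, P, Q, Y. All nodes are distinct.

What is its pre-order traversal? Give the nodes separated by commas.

The last element of post-order is the root; it splits in-order into left and right subtrees.
Root Y: left subtree has 8 nodes {R, W, C, N, E, Z, P, Q}, right has 0 { }.
  Root N: left subtree has 3 nodes {R, W, C}, right has 4 {E, Z, P, Q}.
    Root R: left subtree has 0 nodes { }, right has 2 {W, C}.
      Root W: left subtree has 0 nodes { }, right has 1 {C}.
    Root E: left subtree has 0 nodes { }, right has 3 {Z, P, Q}.
      Root Z: left subtree has 0 nodes { }, right has 2 {P, Q}.
        Root Q: left subtree has 1 node {P}, right has 0 { }.

Y, N, R, W, C, E, Z, Q, P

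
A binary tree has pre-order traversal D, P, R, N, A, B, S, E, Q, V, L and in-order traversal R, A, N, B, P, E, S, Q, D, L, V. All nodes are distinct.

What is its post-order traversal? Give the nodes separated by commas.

The first element of pre-order is the root; it splits in-order into left and right subtrees.
Root D: left subtree has 8 nodes {R, A, N, B, P, E, S, Q}, right has 2 {L, V}.
  Root P: left subtree has 4 nodes {R, A, N, B}, right has 3 {E, S, Q}.
    Root R: left subtree has 0 nodes { }, right has 3 {A, N, B}.
      Root N: left subtree has 1 node {A}, right has 1 {B}.
    Root S: left subtree has 1 node {E}, right has 1 {Q}.
  Root V: left subtree has 1 node {L}, right has 0 { }.

A, B, N, R, E, Q, S, P, L, V, D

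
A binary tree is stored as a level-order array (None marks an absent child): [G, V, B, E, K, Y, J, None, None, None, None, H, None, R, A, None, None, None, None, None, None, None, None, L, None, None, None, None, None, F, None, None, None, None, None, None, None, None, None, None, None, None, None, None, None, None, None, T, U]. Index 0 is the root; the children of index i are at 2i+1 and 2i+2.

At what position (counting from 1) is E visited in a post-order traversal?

Post-order visits the left subtree, then the right subtree, then the node.
At G: go left to V.
  At V: go left to E.
    E is a leaf — visit E.
  At V: go right to K.
    K is a leaf — visit K.
  Visit V.
At G: go right to B.
  At B: go left to Y.
    At Y: go left to H.
      At H: go left to L.
        At L: go left to T.
          T is a leaf — visit T.
        At L: go right to U.
          U is a leaf — visit U.
        Visit L.
      At H: no right child.
      Visit H.
    At Y: no right child.
    Visit Y.
  At B: go right to J.
    At J: go left to R.
      R is a leaf — visit R.
    At J: go right to A.
      At A: go left to F.
        F is a leaf — visit F.
      At A: no right child.
      Visit A.
    Visit J.
  Visit B.
Visit G.
Full post-order sequence: E, K, V, T, U, L, H, Y, R, F, A, J, B, G.

1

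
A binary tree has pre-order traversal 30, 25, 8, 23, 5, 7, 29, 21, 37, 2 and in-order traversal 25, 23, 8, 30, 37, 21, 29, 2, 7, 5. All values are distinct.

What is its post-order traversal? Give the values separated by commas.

23, 8, 25, 37, 21, 2, 29, 7, 5, 30

The first element of pre-order is the root; it splits in-order into left and right subtrees.
Root 30: left subtree has 3 nodes {25, 23, 8}, right has 6 {37, 21, 29, 2, 7, 5}.
  Root 25: left subtree has 0 nodes { }, right has 2 {23, 8}.
    Root 8: left subtree has 1 node {23}, right has 0 { }.
  Root 5: left subtree has 5 nodes {37, 21, 29, 2, 7}, right has 0 { }.
    Root 7: left subtree has 4 nodes {37, 21, 29, 2}, right has 0 { }.
      Root 29: left subtree has 2 nodes {37, 21}, right has 1 {2}.
        Root 21: left subtree has 1 node {37}, right has 0 { }.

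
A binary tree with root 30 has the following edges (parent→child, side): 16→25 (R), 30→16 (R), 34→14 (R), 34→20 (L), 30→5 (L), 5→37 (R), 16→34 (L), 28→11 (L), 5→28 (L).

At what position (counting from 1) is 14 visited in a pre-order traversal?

9

Pre-order visits the node, then its left subtree, then its right subtree.
Visit 30.
At 30: go left to 5.
  Visit 5.
  At 5: go left to 28.
    Visit 28.
    At 28: go left to 11.
      11 is a leaf — visit 11.
    At 28: no right child.
  At 5: go right to 37.
    37 is a leaf — visit 37.
At 30: go right to 16.
  Visit 16.
  At 16: go left to 34.
    Visit 34.
    At 34: go left to 20.
      20 is a leaf — visit 20.
    At 34: go right to 14.
      14 is a leaf — visit 14.
  At 16: go right to 25.
    25 is a leaf — visit 25.
Full pre-order sequence: 30, 5, 28, 11, 37, 16, 34, 20, 14, 25.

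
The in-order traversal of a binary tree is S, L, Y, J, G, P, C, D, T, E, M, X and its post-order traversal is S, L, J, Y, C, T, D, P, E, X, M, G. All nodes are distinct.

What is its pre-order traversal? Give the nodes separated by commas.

G, Y, L, S, J, M, E, P, D, C, T, X

The last element of post-order is the root; it splits in-order into left and right subtrees.
Root G: left subtree has 4 nodes {S, L, Y, J}, right has 7 {P, C, D, T, E, M, X}.
  Root Y: left subtree has 2 nodes {S, L}, right has 1 {J}.
    Root L: left subtree has 1 node {S}, right has 0 { }.
  Root M: left subtree has 5 nodes {P, C, D, T, E}, right has 1 {X}.
    Root E: left subtree has 4 nodes {P, C, D, T}, right has 0 { }.
      Root P: left subtree has 0 nodes { }, right has 3 {C, D, T}.
        Root D: left subtree has 1 node {C}, right has 1 {T}.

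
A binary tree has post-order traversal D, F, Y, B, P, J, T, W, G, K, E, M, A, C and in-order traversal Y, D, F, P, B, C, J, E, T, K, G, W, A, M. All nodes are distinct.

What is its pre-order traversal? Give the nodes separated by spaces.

C P Y F D B A E J K T G W M

The last element of post-order is the root; it splits in-order into left and right subtrees.
Root C: left subtree has 5 nodes {Y, D, F, P, B}, right has 8 {J, E, T, K, G, W, A, M}.
  Root P: left subtree has 3 nodes {Y, D, F}, right has 1 {B}.
    Root Y: left subtree has 0 nodes { }, right has 2 {D, F}.
      Root F: left subtree has 1 node {D}, right has 0 { }.
  Root A: left subtree has 6 nodes {J, E, T, K, G, W}, right has 1 {M}.
    Root E: left subtree has 1 node {J}, right has 4 {T, K, G, W}.
      Root K: left subtree has 1 node {T}, right has 2 {G, W}.
        Root G: left subtree has 0 nodes { }, right has 1 {W}.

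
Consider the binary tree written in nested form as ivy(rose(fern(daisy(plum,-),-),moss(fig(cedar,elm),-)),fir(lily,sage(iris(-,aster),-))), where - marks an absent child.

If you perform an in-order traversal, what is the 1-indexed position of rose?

4

In-order visits the left subtree, then the node, then the right subtree.
At ivy: go left to rose.
  At rose: go left to fern.
    At fern: go left to daisy.
      At daisy: go left to plum.
        plum is a leaf — visit plum.
      Visit daisy.
      At daisy: no right child.
    Visit fern.
    At fern: no right child.
  Visit rose.
  At rose: go right to moss.
    At moss: go left to fig.
      At fig: go left to cedar.
        cedar is a leaf — visit cedar.
      Visit fig.
      At fig: go right to elm.
        elm is a leaf — visit elm.
    Visit moss.
    At moss: no right child.
Visit ivy.
At ivy: go right to fir.
  At fir: go left to lily.
    lily is a leaf — visit lily.
  Visit fir.
  At fir: go right to sage.
    At sage: go left to iris.
      At iris: no left child.
      Visit iris.
      At iris: go right to aster.
        aster is a leaf — visit aster.
    Visit sage.
    At sage: no right child.
Full in-order sequence: plum, daisy, fern, rose, cedar, fig, elm, moss, ivy, lily, fir, iris, aster, sage.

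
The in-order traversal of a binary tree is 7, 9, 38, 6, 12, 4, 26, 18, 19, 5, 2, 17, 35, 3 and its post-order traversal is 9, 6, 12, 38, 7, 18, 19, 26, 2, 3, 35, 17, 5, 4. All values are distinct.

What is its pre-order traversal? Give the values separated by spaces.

The last element of post-order is the root; it splits in-order into left and right subtrees.
Root 4: left subtree has 5 nodes {7, 9, 38, 6, 12}, right has 8 {26, 18, 19, 5, 2, 17, 35, 3}.
  Root 7: left subtree has 0 nodes { }, right has 4 {9, 38, 6, 12}.
    Root 38: left subtree has 1 node {9}, right has 2 {6, 12}.
      Root 12: left subtree has 1 node {6}, right has 0 { }.
  Root 5: left subtree has 3 nodes {26, 18, 19}, right has 4 {2, 17, 35, 3}.
    Root 26: left subtree has 0 nodes { }, right has 2 {18, 19}.
      Root 19: left subtree has 1 node {18}, right has 0 { }.
    Root 17: left subtree has 1 node {2}, right has 2 {35, 3}.
      Root 35: left subtree has 0 nodes { }, right has 1 {3}.

4 7 38 9 12 6 5 26 19 18 17 2 35 3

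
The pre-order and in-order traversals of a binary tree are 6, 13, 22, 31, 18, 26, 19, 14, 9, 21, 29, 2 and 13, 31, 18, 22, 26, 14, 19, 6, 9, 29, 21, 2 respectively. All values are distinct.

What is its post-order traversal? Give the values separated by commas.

The first element of pre-order is the root; it splits in-order into left and right subtrees.
Root 6: left subtree has 7 nodes {13, 31, 18, 22, 26, 14, 19}, right has 4 {9, 29, 21, 2}.
  Root 13: left subtree has 0 nodes { }, right has 6 {31, 18, 22, 26, 14, 19}.
    Root 22: left subtree has 2 nodes {31, 18}, right has 3 {26, 14, 19}.
      Root 31: left subtree has 0 nodes { }, right has 1 {18}.
      Root 26: left subtree has 0 nodes { }, right has 2 {14, 19}.
        Root 19: left subtree has 1 node {14}, right has 0 { }.
  Root 9: left subtree has 0 nodes { }, right has 3 {29, 21, 2}.
    Root 21: left subtree has 1 node {29}, right has 1 {2}.

18, 31, 14, 19, 26, 22, 13, 29, 2, 21, 9, 6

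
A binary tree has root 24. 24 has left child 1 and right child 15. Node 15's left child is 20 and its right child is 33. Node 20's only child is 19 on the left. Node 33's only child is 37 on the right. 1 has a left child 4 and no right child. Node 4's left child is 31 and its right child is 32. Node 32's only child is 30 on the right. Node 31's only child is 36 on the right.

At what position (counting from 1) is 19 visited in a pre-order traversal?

Pre-order visits the node, then its left subtree, then its right subtree.
Visit 24.
At 24: go left to 1.
  Visit 1.
  At 1: go left to 4.
    Visit 4.
    At 4: go left to 31.
      Visit 31.
      At 31: no left child.
      At 31: go right to 36.
        36 is a leaf — visit 36.
    At 4: go right to 32.
      Visit 32.
      At 32: no left child.
      At 32: go right to 30.
        30 is a leaf — visit 30.
  At 1: no right child.
At 24: go right to 15.
  Visit 15.
  At 15: go left to 20.
    Visit 20.
    At 20: go left to 19.
      19 is a leaf — visit 19.
    At 20: no right child.
  At 15: go right to 33.
    Visit 33.
    At 33: no left child.
    At 33: go right to 37.
      37 is a leaf — visit 37.
Full pre-order sequence: 24, 1, 4, 31, 36, 32, 30, 15, 20, 19, 33, 37.

10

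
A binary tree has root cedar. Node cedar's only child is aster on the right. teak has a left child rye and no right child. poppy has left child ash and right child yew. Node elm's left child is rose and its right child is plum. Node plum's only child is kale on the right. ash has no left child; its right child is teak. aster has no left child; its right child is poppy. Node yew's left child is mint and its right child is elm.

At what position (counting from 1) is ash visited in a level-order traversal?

4

Level-order visits nodes level by level from the root, left to right within each level.
Level 0: cedar
Level 1: aster
Level 2: poppy
Level 3: ash, yew
Level 4: teak, mint, elm
Level 5: rye, rose, plum
Level 6: kale
Full level-order sequence: cedar, aster, poppy, ash, yew, teak, mint, elm, rye, rose, plum, kale.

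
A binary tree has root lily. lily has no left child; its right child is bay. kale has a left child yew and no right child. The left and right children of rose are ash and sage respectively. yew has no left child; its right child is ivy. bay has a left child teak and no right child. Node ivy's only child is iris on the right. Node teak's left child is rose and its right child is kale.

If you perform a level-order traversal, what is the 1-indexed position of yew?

Level-order visits nodes level by level from the root, left to right within each level.
Level 0: lily
Level 1: bay
Level 2: teak
Level 3: rose, kale
Level 4: ash, sage, yew
Level 5: ivy
Level 6: iris
Full level-order sequence: lily, bay, teak, rose, kale, ash, sage, yew, ivy, iris.

8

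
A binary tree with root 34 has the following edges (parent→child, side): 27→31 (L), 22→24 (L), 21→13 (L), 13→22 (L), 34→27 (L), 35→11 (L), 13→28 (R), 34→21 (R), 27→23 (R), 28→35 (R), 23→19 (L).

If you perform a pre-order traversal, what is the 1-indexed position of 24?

9

Pre-order visits the node, then its left subtree, then its right subtree.
Visit 34.
At 34: go left to 27.
  Visit 27.
  At 27: go left to 31.
    31 is a leaf — visit 31.
  At 27: go right to 23.
    Visit 23.
    At 23: go left to 19.
      19 is a leaf — visit 19.
    At 23: no right child.
At 34: go right to 21.
  Visit 21.
  At 21: go left to 13.
    Visit 13.
    At 13: go left to 22.
      Visit 22.
      At 22: go left to 24.
        24 is a leaf — visit 24.
      At 22: no right child.
    At 13: go right to 28.
      Visit 28.
      At 28: no left child.
      At 28: go right to 35.
        Visit 35.
        At 35: go left to 11.
          11 is a leaf — visit 11.
        At 35: no right child.
  At 21: no right child.
Full pre-order sequence: 34, 27, 31, 23, 19, 21, 13, 22, 24, 28, 35, 11.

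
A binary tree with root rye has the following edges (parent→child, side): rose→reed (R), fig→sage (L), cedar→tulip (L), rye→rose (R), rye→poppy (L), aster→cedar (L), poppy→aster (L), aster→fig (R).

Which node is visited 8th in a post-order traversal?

rose

Post-order visits the left subtree, then the right subtree, then the node.
At rye: go left to poppy.
  At poppy: go left to aster.
    At aster: go left to cedar.
      At cedar: go left to tulip.
        tulip is a leaf — visit tulip.
      At cedar: no right child.
      Visit cedar.
    At aster: go right to fig.
      At fig: go left to sage.
        sage is a leaf — visit sage.
      At fig: no right child.
      Visit fig.
    Visit aster.
  At poppy: no right child.
  Visit poppy.
At rye: go right to rose.
  At rose: no left child.
  At rose: go right to reed.
    reed is a leaf — visit reed.
  Visit rose.
Visit rye.
Full post-order sequence: tulip, cedar, sage, fig, aster, poppy, reed, rose, rye.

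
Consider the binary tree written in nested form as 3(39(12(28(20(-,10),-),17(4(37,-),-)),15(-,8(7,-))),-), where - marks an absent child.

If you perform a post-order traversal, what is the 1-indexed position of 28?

Post-order visits the left subtree, then the right subtree, then the node.
At 3: go left to 39.
  At 39: go left to 12.
    At 12: go left to 28.
      At 28: go left to 20.
        At 20: no left child.
        At 20: go right to 10.
          10 is a leaf — visit 10.
        Visit 20.
      At 28: no right child.
      Visit 28.
    At 12: go right to 17.
      At 17: go left to 4.
        At 4: go left to 37.
          37 is a leaf — visit 37.
        At 4: no right child.
        Visit 4.
      At 17: no right child.
      Visit 17.
    Visit 12.
  At 39: go right to 15.
    At 15: no left child.
    At 15: go right to 8.
      At 8: go left to 7.
        7 is a leaf — visit 7.
      At 8: no right child.
      Visit 8.
    Visit 15.
  Visit 39.
At 3: no right child.
Visit 3.
Full post-order sequence: 10, 20, 28, 37, 4, 17, 12, 7, 8, 15, 39, 3.

3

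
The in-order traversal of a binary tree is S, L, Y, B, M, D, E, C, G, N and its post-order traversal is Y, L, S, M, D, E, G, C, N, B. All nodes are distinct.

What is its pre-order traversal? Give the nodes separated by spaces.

B S L Y N C E D M G

The last element of post-order is the root; it splits in-order into left and right subtrees.
Root B: left subtree has 3 nodes {S, L, Y}, right has 6 {M, D, E, C, G, N}.
  Root S: left subtree has 0 nodes { }, right has 2 {L, Y}.
    Root L: left subtree has 0 nodes { }, right has 1 {Y}.
  Root N: left subtree has 5 nodes {M, D, E, C, G}, right has 0 { }.
    Root C: left subtree has 3 nodes {M, D, E}, right has 1 {G}.
      Root E: left subtree has 2 nodes {M, D}, right has 0 { }.
        Root D: left subtree has 1 node {M}, right has 0 { }.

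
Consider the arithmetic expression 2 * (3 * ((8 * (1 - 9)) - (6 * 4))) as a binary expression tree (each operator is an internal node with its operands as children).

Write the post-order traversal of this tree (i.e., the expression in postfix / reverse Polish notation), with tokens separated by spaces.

2 3 8 1 9 - * 6 4 * - * *

Post-order on an expression tree gives postfix notation: for each operator, emit left operand, right operand, then the operator.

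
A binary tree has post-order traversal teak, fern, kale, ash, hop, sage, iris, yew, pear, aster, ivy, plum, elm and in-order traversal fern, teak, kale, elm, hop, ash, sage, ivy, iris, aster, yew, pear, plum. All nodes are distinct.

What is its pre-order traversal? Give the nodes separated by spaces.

The last element of post-order is the root; it splits in-order into left and right subtrees.
Root elm: left subtree has 3 nodes {fern, teak, kale}, right has 9 {hop, ash, sage, ivy, iris, aster, yew, pear, plum}.
  Root kale: left subtree has 2 nodes {fern, teak}, right has 0 { }.
    Root fern: left subtree has 0 nodes { }, right has 1 {teak}.
  Root plum: left subtree has 8 nodes {hop, ash, sage, ivy, iris, aster, yew, pear}, right has 0 { }.
    Root ivy: left subtree has 3 nodes {hop, ash, sage}, right has 4 {iris, aster, yew, pear}.
      Root sage: left subtree has 2 nodes {hop, ash}, right has 0 { }.
        Root hop: left subtree has 0 nodes { }, right has 1 {ash}.
      Root aster: left subtree has 1 node {iris}, right has 2 {yew, pear}.
        Root pear: left subtree has 1 node {yew}, right has 0 { }.

elm kale fern teak plum ivy sage hop ash aster iris pear yew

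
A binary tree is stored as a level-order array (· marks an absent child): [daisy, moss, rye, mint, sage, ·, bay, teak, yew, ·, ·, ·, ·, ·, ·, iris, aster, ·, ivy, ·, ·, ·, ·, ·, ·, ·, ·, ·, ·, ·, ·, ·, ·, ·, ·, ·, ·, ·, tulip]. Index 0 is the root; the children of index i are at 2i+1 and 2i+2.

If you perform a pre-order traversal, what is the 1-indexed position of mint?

3

Pre-order visits the node, then its left subtree, then its right subtree.
Visit daisy.
At daisy: go left to moss.
  Visit moss.
  At moss: go left to mint.
    Visit mint.
    At mint: go left to teak.
      Visit teak.
      At teak: go left to iris.
        iris is a leaf — visit iris.
      At teak: go right to aster.
        aster is a leaf — visit aster.
    At mint: go right to yew.
      Visit yew.
      At yew: no left child.
      At yew: go right to ivy.
        Visit ivy.
        At ivy: no left child.
        At ivy: go right to tulip.
          tulip is a leaf — visit tulip.
  At moss: go right to sage.
    sage is a leaf — visit sage.
At daisy: go right to rye.
  Visit rye.
  At rye: no left child.
  At rye: go right to bay.
    bay is a leaf — visit bay.
Full pre-order sequence: daisy, moss, mint, teak, iris, aster, yew, ivy, tulip, sage, rye, bay.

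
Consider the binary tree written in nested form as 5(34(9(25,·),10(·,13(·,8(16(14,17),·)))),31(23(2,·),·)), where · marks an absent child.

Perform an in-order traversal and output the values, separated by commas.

In-order visits the left subtree, then the node, then the right subtree.
At 5: go left to 34.
  At 34: go left to 9.
    At 9: go left to 25.
      25 is a leaf — visit 25.
    Visit 9.
    At 9: no right child.
  Visit 34.
  At 34: go right to 10.
    At 10: no left child.
    Visit 10.
    At 10: go right to 13.
      At 13: no left child.
      Visit 13.
      At 13: go right to 8.
        At 8: go left to 16.
          At 16: go left to 14.
            14 is a leaf — visit 14.
          Visit 16.
          At 16: go right to 17.
            17 is a leaf — visit 17.
        Visit 8.
        At 8: no right child.
Visit 5.
At 5: go right to 31.
  At 31: go left to 23.
    At 23: go left to 2.
      2 is a leaf — visit 2.
    Visit 23.
    At 23: no right child.
  Visit 31.
  At 31: no right child.

25, 9, 34, 10, 13, 14, 16, 17, 8, 5, 2, 23, 31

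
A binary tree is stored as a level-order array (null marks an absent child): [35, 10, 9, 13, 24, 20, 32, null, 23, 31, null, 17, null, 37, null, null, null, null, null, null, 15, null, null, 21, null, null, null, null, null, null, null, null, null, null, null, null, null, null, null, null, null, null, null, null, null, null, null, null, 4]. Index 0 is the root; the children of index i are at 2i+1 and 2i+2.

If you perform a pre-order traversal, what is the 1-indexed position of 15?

Pre-order visits the node, then its left subtree, then its right subtree.
Visit 35.
At 35: go left to 10.
  Visit 10.
  At 10: go left to 13.
    Visit 13.
    At 13: no left child.
    At 13: go right to 23.
      23 is a leaf — visit 23.
  At 10: go right to 24.
    Visit 24.
    At 24: go left to 31.
      Visit 31.
      At 31: no left child.
      At 31: go right to 15.
        15 is a leaf — visit 15.
    At 24: no right child.
At 35: go right to 9.
  Visit 9.
  At 9: go left to 20.
    Visit 20.
    At 20: go left to 17.
      Visit 17.
      At 17: go left to 21.
        Visit 21.
        At 21: no left child.
        At 21: go right to 4.
          4 is a leaf — visit 4.
      At 17: no right child.
    At 20: no right child.
  At 9: go right to 32.
    Visit 32.
    At 32: go left to 37.
      37 is a leaf — visit 37.
    At 32: no right child.
Full pre-order sequence: 35, 10, 13, 23, 24, 31, 15, 9, 20, 17, 21, 4, 32, 37.

7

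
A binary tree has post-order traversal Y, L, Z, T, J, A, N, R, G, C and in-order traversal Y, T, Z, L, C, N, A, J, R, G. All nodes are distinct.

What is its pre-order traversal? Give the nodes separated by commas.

The last element of post-order is the root; it splits in-order into left and right subtrees.
Root C: left subtree has 4 nodes {Y, T, Z, L}, right has 5 {N, A, J, R, G}.
  Root T: left subtree has 1 node {Y}, right has 2 {Z, L}.
    Root Z: left subtree has 0 nodes { }, right has 1 {L}.
  Root G: left subtree has 4 nodes {N, A, J, R}, right has 0 { }.
    Root R: left subtree has 3 nodes {N, A, J}, right has 0 { }.
      Root N: left subtree has 0 nodes { }, right has 2 {A, J}.
        Root A: left subtree has 0 nodes { }, right has 1 {J}.

C, T, Y, Z, L, G, R, N, A, J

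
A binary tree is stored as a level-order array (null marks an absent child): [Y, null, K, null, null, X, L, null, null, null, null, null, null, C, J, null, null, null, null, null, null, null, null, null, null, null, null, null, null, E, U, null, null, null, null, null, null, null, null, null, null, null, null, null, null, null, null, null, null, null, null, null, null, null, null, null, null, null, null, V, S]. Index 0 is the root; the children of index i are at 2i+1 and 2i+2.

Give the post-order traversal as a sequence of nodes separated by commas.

Post-order visits the left subtree, then the right subtree, then the node.
At Y: no left child.
At Y: go right to K.
  At K: go left to X.
    X is a leaf — visit X.
  At K: go right to L.
    At L: go left to C.
      C is a leaf — visit C.
    At L: go right to J.
      At J: go left to E.
        At E: go left to V.
          V is a leaf — visit V.
        At E: go right to S.
          S is a leaf — visit S.
        Visit E.
      At J: go right to U.
        U is a leaf — visit U.
      Visit J.
    Visit L.
  Visit K.
Visit Y.

X, C, V, S, E, U, J, L, K, Y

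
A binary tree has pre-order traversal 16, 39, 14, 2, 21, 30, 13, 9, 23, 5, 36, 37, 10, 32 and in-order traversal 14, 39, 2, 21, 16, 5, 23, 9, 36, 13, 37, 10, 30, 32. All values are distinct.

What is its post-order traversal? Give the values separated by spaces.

14 21 2 39 5 23 36 9 10 37 13 32 30 16

The first element of pre-order is the root; it splits in-order into left and right subtrees.
Root 16: left subtree has 4 nodes {14, 39, 2, 21}, right has 9 {5, 23, 9, 36, 13, 37, 10, 30, 32}.
  Root 39: left subtree has 1 node {14}, right has 2 {2, 21}.
    Root 2: left subtree has 0 nodes { }, right has 1 {21}.
  Root 30: left subtree has 7 nodes {5, 23, 9, 36, 13, 37, 10}, right has 1 {32}.
    Root 13: left subtree has 4 nodes {5, 23, 9, 36}, right has 2 {37, 10}.
      Root 9: left subtree has 2 nodes {5, 23}, right has 1 {36}.
        Root 23: left subtree has 1 node {5}, right has 0 { }.
      Root 37: left subtree has 0 nodes { }, right has 1 {10}.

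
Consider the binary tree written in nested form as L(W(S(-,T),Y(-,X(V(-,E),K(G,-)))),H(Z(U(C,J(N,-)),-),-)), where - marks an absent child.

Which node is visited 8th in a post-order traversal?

Post-order visits the left subtree, then the right subtree, then the node.
At L: go left to W.
  At W: go left to S.
    At S: no left child.
    At S: go right to T.
      T is a leaf — visit T.
    Visit S.
  At W: go right to Y.
    At Y: no left child.
    At Y: go right to X.
      At X: go left to V.
        At V: no left child.
        At V: go right to E.
          E is a leaf — visit E.
        Visit V.
      At X: go right to K.
        At K: go left to G.
          G is a leaf — visit G.
        At K: no right child.
        Visit K.
      Visit X.
    Visit Y.
  Visit W.
At L: go right to H.
  At H: go left to Z.
    At Z: go left to U.
      At U: go left to C.
        C is a leaf — visit C.
      At U: go right to J.
        At J: go left to N.
          N is a leaf — visit N.
        At J: no right child.
        Visit J.
      Visit U.
    At Z: no right child.
    Visit Z.
  At H: no right child.
  Visit H.
Visit L.
Full post-order sequence: T, S, E, V, G, K, X, Y, W, C, N, J, U, Z, H, L.

Y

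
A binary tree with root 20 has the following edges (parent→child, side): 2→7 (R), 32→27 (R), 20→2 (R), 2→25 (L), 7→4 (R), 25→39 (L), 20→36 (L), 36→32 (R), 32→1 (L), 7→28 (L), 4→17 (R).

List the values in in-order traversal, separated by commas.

In-order visits the left subtree, then the node, then the right subtree.
At 20: go left to 36.
  At 36: no left child.
  Visit 36.
  At 36: go right to 32.
    At 32: go left to 1.
      1 is a leaf — visit 1.
    Visit 32.
    At 32: go right to 27.
      27 is a leaf — visit 27.
Visit 20.
At 20: go right to 2.
  At 2: go left to 25.
    At 25: go left to 39.
      39 is a leaf — visit 39.
    Visit 25.
    At 25: no right child.
  Visit 2.
  At 2: go right to 7.
    At 7: go left to 28.
      28 is a leaf — visit 28.
    Visit 7.
    At 7: go right to 4.
      At 4: no left child.
      Visit 4.
      At 4: go right to 17.
        17 is a leaf — visit 17.

36, 1, 32, 27, 20, 39, 25, 2, 28, 7, 4, 17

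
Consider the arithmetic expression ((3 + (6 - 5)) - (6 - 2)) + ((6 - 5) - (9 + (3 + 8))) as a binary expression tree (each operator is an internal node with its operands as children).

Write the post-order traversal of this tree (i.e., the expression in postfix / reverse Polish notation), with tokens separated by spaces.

Post-order on an expression tree gives postfix notation: for each operator, emit left operand, right operand, then the operator.

3 6 5 - + 6 2 - - 6 5 - 9 3 8 + + - +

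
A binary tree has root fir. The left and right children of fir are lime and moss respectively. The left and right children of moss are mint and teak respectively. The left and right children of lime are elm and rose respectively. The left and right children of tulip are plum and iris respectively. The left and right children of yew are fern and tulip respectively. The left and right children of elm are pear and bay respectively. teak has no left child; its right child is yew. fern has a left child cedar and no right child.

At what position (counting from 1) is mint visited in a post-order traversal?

6

Post-order visits the left subtree, then the right subtree, then the node.
At fir: go left to lime.
  At lime: go left to elm.
    At elm: go left to pear.
      pear is a leaf — visit pear.
    At elm: go right to bay.
      bay is a leaf — visit bay.
    Visit elm.
  At lime: go right to rose.
    rose is a leaf — visit rose.
  Visit lime.
At fir: go right to moss.
  At moss: go left to mint.
    mint is a leaf — visit mint.
  At moss: go right to teak.
    At teak: no left child.
    At teak: go right to yew.
      At yew: go left to fern.
        At fern: go left to cedar.
          cedar is a leaf — visit cedar.
        At fern: no right child.
        Visit fern.
      At yew: go right to tulip.
        At tulip: go left to plum.
          plum is a leaf — visit plum.
        At tulip: go right to iris.
          iris is a leaf — visit iris.
        Visit tulip.
      Visit yew.
    Visit teak.
  Visit moss.
Visit fir.
Full post-order sequence: pear, bay, elm, rose, lime, mint, cedar, fern, plum, iris, tulip, yew, teak, moss, fir.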